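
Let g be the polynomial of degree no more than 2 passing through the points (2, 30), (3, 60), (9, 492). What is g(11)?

732

Write g(t) = at^2 + bt + c. Substituting each data point gives a linear system:
  4a + 2b + c = 30
  9a + 3b + c = 60
  81a + 9b + c = 492
Solving the system yields a = 6, b = 0, c = 6.
So g(t) = 6t² + 6.
Then g(11) = 732.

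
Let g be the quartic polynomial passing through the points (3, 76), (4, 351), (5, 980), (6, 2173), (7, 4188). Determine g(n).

Write g(n) = an^4 + bn^3 + cn^2 + dn + e. Substituting each data point gives a linear system:
  81a + 27b + 9c + 3d + e = 76
  256a + 64b + 16c + 4d + e = 351
  625a + 125b + 25c + 5d + e = 980
  1296a + 216b + 36c + 6d + e = 2173
  2401a + 343b + 49c + 7d + e = 4188
Solving the system yields a = 2, b = -1, c = -5, d = -3, e = -5.
So g(n) = 2n⁴ - n³ - 5n² - 3n - 5.
Check: g(7) = 4188. ✓

g(n) = 2n^4 - n^3 - 5n^2 - 3n - 5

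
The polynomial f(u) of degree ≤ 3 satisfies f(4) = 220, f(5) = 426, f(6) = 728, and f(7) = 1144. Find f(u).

Write f(u) = au^3 + bu^2 + cu + d. Substituting each data point gives a linear system:
  64a + 16b + 4c + d = 220
  125a + 25b + 5c + d = 426
  216a + 36b + 6c + d = 728
  343a + 49b + 7c + d = 1144
Solving the system yields a = 3, b = 3, c = -4, d = -4.
So f(u) = 3u^3 + 3u^2 - 4u - 4.
Check: f(7) = 1144. ✓

f(u) = 3u^3 + 3u^2 - 4u - 4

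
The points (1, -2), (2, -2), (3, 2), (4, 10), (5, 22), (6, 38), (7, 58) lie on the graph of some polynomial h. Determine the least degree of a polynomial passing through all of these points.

2

Forward differences of the values at s = 1, 2, 3, 4, 5, 6, 7:
  h  : -2  -2  2  10  22  38  58
  Δ  : 0  4  8  12  16  20
  Δ^2: 4  4  4  4  4
  Δ^3: 0  0  0  0
  Δ^4: 0  0  0
  Δ^5: 0  0
  Δ^6: 0
The second differences are constant (4) and nonzero, while all higher differences vanish, so the minimal degree is 2.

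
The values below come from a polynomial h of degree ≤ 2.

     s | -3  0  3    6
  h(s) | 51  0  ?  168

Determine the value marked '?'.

The 3 known points determine the degree-2 polynomial uniquely.
Write h(s) = as^2 + bs + c. Substituting each data point gives a linear system:
  9a - 3b + c = 51
  c = 0
  36a + 6b + c = 168
Solving the system yields a = 5, b = -2, c = 0.
So h(s) = 5s^2 - 2s.
Then h(3) = 39.

39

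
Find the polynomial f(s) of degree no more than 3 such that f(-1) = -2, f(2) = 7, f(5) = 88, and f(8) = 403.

f(s) = s^3 - 2s^2 + 2s + 3

Using the Lagrange interpolation formula with nodes -1, 2, 5, 8:
  L_0(s) = (s - 2)(s - 5)(s - 8) / -162
  L_1(s) = (s + 1)(s - 5)(s - 8) / 54
  L_2(s) = (s + 1)(s - 2)(s - 8) / -54
  L_3(s) = (s + 1)(s - 2)(s - 5) / 162
Then f(s) = -2·L_0(s) + 7·L_1(s) + 88·L_2(s) + 403·L_3(s).
Expanding and collecting terms gives f(s) = s³ - 2s² + 2s + 3.
Check: f(2) = 7. ✓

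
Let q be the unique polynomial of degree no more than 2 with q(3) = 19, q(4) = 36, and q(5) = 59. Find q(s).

q(s) = 3s^2 - 4s + 4

Write q(s) = as^2 + bs + c. Substituting each data point gives a linear system:
  9a + 3b + c = 19
  16a + 4b + c = 36
  25a + 5b + c = 59
Solving the system yields a = 3, b = -4, c = 4.
So q(s) = 3s² - 4s + 4.
Check: q(3) = 19. ✓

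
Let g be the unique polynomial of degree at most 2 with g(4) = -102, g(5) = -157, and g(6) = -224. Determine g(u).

g(u) = -6u^2 - u - 2

Using the Lagrange interpolation formula with nodes 4, 5, 6:
  L_0(u) = (u - 5)(u - 6) / 2
  L_1(u) = (u - 4)(u - 6) / -1
  L_2(u) = (u - 4)(u - 5) / 2
Then g(u) = -102·L_0(u) - 157·L_1(u) - 224·L_2(u).
Expanding and collecting terms gives g(u) = -6u^2 - u - 2.
Check: g(5) = -157. ✓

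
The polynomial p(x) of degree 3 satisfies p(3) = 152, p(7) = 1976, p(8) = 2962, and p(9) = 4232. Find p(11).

7768

Using the Lagrange interpolation formula with nodes 3, 7, 8, 9:
  L_0(x) = (x - 7)(x - 8)(x - 9) / -120
  L_1(x) = (x - 3)(x - 8)(x - 9) / 8
  L_2(x) = (x - 3)(x - 7)(x - 9) / -5
  L_3(x) = (x - 3)(x - 7)(x - 8) / 12
Then p(x) = 152·L_0(x) + 1976·L_1(x) + 2962·L_2(x) + 4232·L_3(x).
Expanding and collecting terms gives p(x) = 6x^3 - 2x^2 + 2x + 2.
Evaluating at x = 11: p(11) = 7768.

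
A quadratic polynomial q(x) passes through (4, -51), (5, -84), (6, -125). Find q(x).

q(x) = -4x^2 + 3x + 1

Write q(x) = ax^2 + bx + c. Substituting each data point gives a linear system:
  16a + 4b + c = -51
  25a + 5b + c = -84
  36a + 6b + c = -125
Solving the system yields a = -4, b = 3, c = 1.
So q(x) = -4x^2 + 3x + 1.
Check: q(5) = -84. ✓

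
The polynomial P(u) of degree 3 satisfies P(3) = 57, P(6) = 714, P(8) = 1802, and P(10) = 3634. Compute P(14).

Write P(u) = au^3 + bu^2 + cu + d. Substituting each data point gives a linear system:
  27a + 9b + 3c + d = 57
  216a + 36b + 6c + d = 714
  512a + 64b + 8c + d = 1802
  1000a + 100b + 10c + d = 3634
Solving the system yields a = 4, b = -3, c = -6, d = -6.
So P(u) = 4u^3 - 3u^2 - 6u - 6.
Then P(14) = 10298.

10298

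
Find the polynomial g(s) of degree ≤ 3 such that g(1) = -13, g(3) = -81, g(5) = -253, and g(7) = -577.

g(s) = -s^3 - 4s^2 - 5s - 3

Using the Lagrange interpolation formula with nodes 1, 3, 5, 7:
  L_0(s) = (s - 3)(s - 5)(s - 7) / -48
  L_1(s) = (s - 1)(s - 5)(s - 7) / 16
  L_2(s) = (s - 1)(s - 3)(s - 7) / -16
  L_3(s) = (s - 1)(s - 3)(s - 5) / 48
Then g(s) = -13·L_0(s) - 81·L_1(s) - 253·L_2(s) - 577·L_3(s).
Expanding and collecting terms gives g(s) = -s³ - 4s² - 5s - 3.
Check: g(5) = -253. ✓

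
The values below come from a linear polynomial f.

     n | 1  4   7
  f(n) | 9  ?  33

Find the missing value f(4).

21

On equispaced nodes a degree-1 polynomial has vanishing second forward difference, so
  f(1) - 2·f(4) + f(7) = 0.
Substituting the known values and solving for f(4):
  -2·f(4) = -42
  f(4) = 21.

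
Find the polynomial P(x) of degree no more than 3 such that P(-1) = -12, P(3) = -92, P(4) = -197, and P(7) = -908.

P(x) = -2x^3 - 5x^2 + 4x - 5

Write P(x) = ax^3 + bx^2 + cx + d. Substituting each data point gives a linear system:
  -a + b - c + d = -12
  27a + 9b + 3c + d = -92
  64a + 16b + 4c + d = -197
  343a + 49b + 7c + d = -908
Solving the system yields a = -2, b = -5, c = 4, d = -5.
So P(x) = -2x³ - 5x² + 4x - 5.
Check: P(4) = -197. ✓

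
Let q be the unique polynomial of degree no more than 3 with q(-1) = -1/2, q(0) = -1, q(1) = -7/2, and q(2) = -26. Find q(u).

Write q(u) = au^3 + bu^2 + cu + d. Substituting each data point gives a linear system:
  -a + b - c + d = -1/2
  d = -1
  a + b + c + d = -7/2
  8a + 4b + 2c + d = -26
Solving the system yields a = -3, b = -1, c = 3/2, d = -1.
So q(u) = -3u³ - u² + (3/2)u - 1.
Check: q(2) = -26. ✓

q(u) = -3u^3 - u^2 + (3/2)u - 1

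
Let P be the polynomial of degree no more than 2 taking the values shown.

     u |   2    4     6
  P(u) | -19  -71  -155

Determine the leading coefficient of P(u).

-4

Write P(u) = au^2 + bu + c. Substituting each data point gives a linear system:
  4a + 2b + c = -19
  16a + 4b + c = -71
  36a + 6b + c = -155
Solving the system yields a = -4, b = -2, c = 1.
So P(u) = -4u² - 2u + 1.
The leading coefficient is -4.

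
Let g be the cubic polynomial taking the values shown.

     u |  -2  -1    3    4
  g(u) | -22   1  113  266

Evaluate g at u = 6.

Write g(u) = au^3 + bu^2 + cu + d. Substituting each data point gives a linear system:
  -8a + 4b - 2c + d = -22
  -a + b - c + d = 1
  27a + 9b + 3c + d = 113
  64a + 16b + 4c + d = 266
Solving the system yields a = 4, b = 1, c = -2, d = 2.
So g(u) = 4u^3 + u^2 - 2u + 2.
Then g(6) = 890.

890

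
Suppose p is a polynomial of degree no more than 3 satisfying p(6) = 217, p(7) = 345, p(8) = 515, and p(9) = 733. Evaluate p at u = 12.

1735

Write p(u) = au^3 + bu^2 + cu + d. Substituting each data point gives a linear system:
  216a + 36b + 6c + d = 217
  343a + 49b + 7c + d = 345
  512a + 64b + 8c + d = 515
  729a + 81b + 9c + d = 733
Solving the system yields a = 1, b = 0, c = 1, d = -5.
So p(u) = u³ + u - 5.
Then p(12) = 1735.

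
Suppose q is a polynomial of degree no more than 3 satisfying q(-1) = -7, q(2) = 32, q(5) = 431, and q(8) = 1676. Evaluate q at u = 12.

5492

Forward differences of the values at u = -1, 2, 5, 8:
  q  : -7  32  431  1676
  Δ  : 39  399  1245
  Δ^2: 360  846
  Δ^3: 486
The third differences are constant, confirming degree 3.
Interpolating (Newton forward form) and evaluating at u = 12 gives q(12) = 5492.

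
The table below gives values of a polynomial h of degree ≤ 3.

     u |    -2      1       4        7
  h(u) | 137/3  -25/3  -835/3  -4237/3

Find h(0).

Write h(u) = au^3 + bu^2 + cu + d. Substituting each data point gives a linear system:
  -8a + 4b - 2c + d = 137/3
  a + b + c + d = -25/3
  64a + 16b + 4c + d = -835/3
  343a + 49b + 7c + d = -4237/3
Solving the system yields a = -4, b = 0, c = -6, d = 5/3.
So h(u) = -4u^3 - 6u + 5/3.
Then h(0) = 5/3.

5/3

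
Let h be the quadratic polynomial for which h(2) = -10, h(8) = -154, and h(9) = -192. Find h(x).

h(x) = -2x^2 - 4x + 6

Write h(x) = ax^2 + bx + c. Substituting each data point gives a linear system:
  4a + 2b + c = -10
  64a + 8b + c = -154
  81a + 9b + c = -192
Solving the system yields a = -2, b = -4, c = 6.
So h(x) = -2x² - 4x + 6.
Check: h(8) = -154. ✓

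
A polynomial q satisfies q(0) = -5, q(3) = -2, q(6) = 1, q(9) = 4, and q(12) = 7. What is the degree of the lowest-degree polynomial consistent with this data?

1

Forward differences of the values at x = 0, 3, 6, 9, 12:
  q  : -5  -2  1  4  7
  Δ  : 3  3  3  3
  Δ^2: 0  0  0
  Δ^3: 0  0
  Δ^4: 0
The first differences are constant (3) and nonzero, while all higher differences vanish, so the minimal degree is 1.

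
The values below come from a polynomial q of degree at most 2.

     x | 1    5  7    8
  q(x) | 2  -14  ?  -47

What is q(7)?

The 3 known points determine the degree-2 polynomial uniquely.
Write q(x) = ax^2 + bx + c. Substituting each data point gives a linear system:
  a + b + c = 2
  25a + 5b + c = -14
  64a + 8b + c = -47
Solving the system yields a = -1, b = 2, c = 1.
So q(x) = -x² + 2x + 1.
Then q(7) = -34.

-34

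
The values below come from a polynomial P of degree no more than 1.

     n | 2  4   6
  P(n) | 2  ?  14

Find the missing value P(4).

8

The 2 known points determine the degree-1 polynomial uniquely.
Write P(n) = an + b. Substituting each data point gives a linear system:
  2a + b = 2
  6a + b = 14
Solving the system yields a = 3, b = -4.
So P(n) = 3n - 4.
Then P(4) = 8.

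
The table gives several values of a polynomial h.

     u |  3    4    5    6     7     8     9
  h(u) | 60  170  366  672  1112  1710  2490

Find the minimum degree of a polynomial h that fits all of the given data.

Forward differences of the values at u = 3, 4, 5, 6, 7, 8, 9:
  h  : 60  170  366  672  1112  1710  2490
  Δ  : 110  196  306  440  598  780
  Δ^2: 86  110  134  158  182
  Δ^3: 24  24  24  24
  Δ^4: 0  0  0
  Δ^5: 0  0
  Δ^6: 0
The third differences are constant (24) and nonzero, while all higher differences vanish, so the minimal degree is 3.

3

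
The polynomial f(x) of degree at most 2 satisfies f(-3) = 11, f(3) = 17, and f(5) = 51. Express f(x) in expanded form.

Using the Lagrange interpolation formula with nodes -3, 3, 5:
  L_0(x) = (x - 3)(x - 5) / 48
  L_1(x) = (x + 3)(x - 5) / -12
  L_2(x) = (x + 3)(x - 3) / 16
Then f(x) = 11·L_0(x) + 17·L_1(x) + 51·L_2(x).
Expanding and collecting terms gives f(x) = 2x^2 + x - 4.
Check: f(3) = 17. ✓

f(x) = 2x^2 + x - 4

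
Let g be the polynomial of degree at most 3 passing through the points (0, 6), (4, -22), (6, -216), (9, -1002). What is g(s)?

Using the Lagrange interpolation formula with nodes 0, 4, 6, 9:
  L_0(s) = (s - 4)(s - 6)(s - 9) / -216
  L_1(s) = s(s - 6)(s - 9) / 40
  L_2(s) = s(s - 4)(s - 9) / -36
  L_3(s) = s(s - 4)(s - 6) / 135
Then g(s) = 6·L_0(s) - 22·L_1(s) - 216·L_2(s) - 1002·L_3(s).
Expanding and collecting terms gives g(s) = -2s^3 + 5s^2 + 5s + 6.
Check: g(0) = 6. ✓

g(s) = -2s^3 + 5s^2 + 5s + 6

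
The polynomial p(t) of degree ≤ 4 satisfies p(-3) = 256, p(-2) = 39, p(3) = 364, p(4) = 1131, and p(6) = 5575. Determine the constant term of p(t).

-5

Write p(t) = at^4 + bt^3 + ct^2 + dt + e. Substituting each data point gives a linear system:
  81a - 27b + 9c - 3d + e = 256
  16a - 8b + 4c - 2d + e = 39
  81a + 27b + 9c + 3d + e = 364
  256a + 64b + 16c + 4d + e = 1131
  1296a + 216b + 36c + 6d + e = 5575
Solving the system yields a = 4, b = 2, c = -1, d = 0, e = -5.
So p(t) = 4t^4 + 2t^3 - t^2 - 5.
The constant term is -5.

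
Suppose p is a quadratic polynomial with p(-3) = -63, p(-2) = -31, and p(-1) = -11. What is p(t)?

p(t) = -6t^2 + 2t - 3

Write p(t) = at^2 + bt + c. Substituting each data point gives a linear system:
  9a - 3b + c = -63
  4a - 2b + c = -31
  a - b + c = -11
Solving the system yields a = -6, b = 2, c = -3.
So p(t) = -6t^2 + 2t - 3.
Check: p(-2) = -31. ✓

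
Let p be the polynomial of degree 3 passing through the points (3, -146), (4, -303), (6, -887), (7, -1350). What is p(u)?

Using the Lagrange interpolation formula with nodes 3, 4, 6, 7:
  L_0(u) = (u - 4)(u - 6)(u - 7) / -12
  L_1(u) = (u - 3)(u - 6)(u - 7) / 6
  L_2(u) = (u - 3)(u - 4)(u - 7) / -6
  L_3(u) = (u - 3)(u - 4)(u - 6) / 12
Then p(u) = -146·L_0(u) - 303·L_1(u) - 887·L_2(u) - 1350·L_3(u).
Expanding and collecting terms gives p(u) = -3u^3 - 6u^2 - 4u + 1.
Check: p(7) = -1350. ✓

p(u) = -3u^3 - 6u^2 - 4u + 1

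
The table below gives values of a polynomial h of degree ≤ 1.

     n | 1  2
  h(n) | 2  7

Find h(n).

Write h(n) = an + b. Substituting each data point gives a linear system:
  a + b = 2
  2a + b = 7
Solving the system yields a = 5, b = -3.
So h(n) = 5n - 3.
Check: h(1) = 2. ✓

h(n) = 5n - 3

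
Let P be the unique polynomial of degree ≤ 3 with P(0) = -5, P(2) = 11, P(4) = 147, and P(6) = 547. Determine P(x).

P(x) = 3x^3 - 3x^2 + 2x - 5

Write P(x) = ax^3 + bx^2 + cx + d. Substituting each data point gives a linear system:
  d = -5
  8a + 4b + 2c + d = 11
  64a + 16b + 4c + d = 147
  216a + 36b + 6c + d = 547
Solving the system yields a = 3, b = -3, c = 2, d = -5.
So P(x) = 3x³ - 3x² + 2x - 5.
Check: P(0) = -5. ✓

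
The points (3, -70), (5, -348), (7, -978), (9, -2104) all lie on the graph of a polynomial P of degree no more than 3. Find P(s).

Using the Lagrange interpolation formula with nodes 3, 5, 7, 9:
  L_0(s) = (s - 5)(s - 7)(s - 9) / -48
  L_1(s) = (s - 3)(s - 7)(s - 9) / 16
  L_2(s) = (s - 3)(s - 5)(s - 9) / -16
  L_3(s) = (s - 3)(s - 5)(s - 7) / 48
Then P(s) = -70·L_0(s) - 348·L_1(s) - 978·L_2(s) - 2104·L_3(s).
Expanding and collecting terms gives P(s) = -3s^3 + s^2 + 2.
Check: P(7) = -978. ✓

P(s) = -3s^3 + s^2 + 2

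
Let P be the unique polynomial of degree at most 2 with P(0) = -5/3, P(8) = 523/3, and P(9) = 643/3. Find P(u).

Write P(u) = au^2 + bu + c. Substituting each data point gives a linear system:
  c = -5/3
  64a + 8b + c = 523/3
  81a + 9b + c = 643/3
Solving the system yields a = 2, b = 6, c = -5/3.
So P(u) = 2u² + 6u - 5/3.
Check: P(9) = 643/3. ✓

P(u) = 2u^2 + 6u - 5/3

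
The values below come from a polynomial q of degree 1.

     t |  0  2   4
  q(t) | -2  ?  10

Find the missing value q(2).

4

The 2 known points determine the degree-1 polynomial uniquely.
Write q(t) = at + b. Substituting each data point gives a linear system:
  b = -2
  4a + b = 10
Solving the system yields a = 3, b = -2.
So q(t) = 3t - 2.
Then q(2) = 4.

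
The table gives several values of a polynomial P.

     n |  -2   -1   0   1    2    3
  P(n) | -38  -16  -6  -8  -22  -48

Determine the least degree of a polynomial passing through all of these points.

2

Forward differences of the values at n = -2, -1, 0, 1, 2, 3:
  P  : -38  -16  -6  -8  -22  -48
  Δ  : 22  10  -2  -14  -26
  Δ^2: -12  -12  -12  -12
  Δ^3: 0  0  0
  Δ^4: 0  0
  Δ^5: 0
The second differences are constant (-12) and nonzero, while all higher differences vanish, so the minimal degree is 2.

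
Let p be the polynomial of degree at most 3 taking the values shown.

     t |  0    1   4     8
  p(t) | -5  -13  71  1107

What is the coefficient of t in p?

Write p(t) = at^3 + bt^2 + ct + d. Substituting each data point gives a linear system:
  d = -5
  a + b + c + d = -13
  64a + 16b + 4c + d = 71
  512a + 64b + 8c + d = 1107
Solving the system yields a = 3, b = -6, c = -5, d = -5.
So p(t) = 3t^3 - 6t^2 - 5t - 5.
The coefficient of t is -5.

-5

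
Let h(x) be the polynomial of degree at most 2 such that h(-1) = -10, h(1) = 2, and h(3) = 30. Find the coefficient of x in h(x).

6

Write h(x) = ax^2 + bx + c. Substituting each data point gives a linear system:
  a - b + c = -10
  a + b + c = 2
  9a + 3b + c = 30
Solving the system yields a = 2, b = 6, c = -6.
So h(x) = 2x^2 + 6x - 6.
The coefficient of x is 6.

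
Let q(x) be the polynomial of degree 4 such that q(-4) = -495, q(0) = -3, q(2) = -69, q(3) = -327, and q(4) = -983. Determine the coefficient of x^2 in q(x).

Write q(x) = ax^4 + bx^3 + cx^2 + dx + e. Substituting each data point gives a linear system:
  256a - 64b + 16c - 4d + e = -495
  e = -3
  16a + 8b + 4c + 2d + e = -69
  81a + 27b + 9c + 3d + e = -327
  256a + 64b + 16c + 4d + e = -983
Solving the system yields a = -3, b = -4, c = 2, d = 3, e = -3.
So q(x) = -3x^4 - 4x^3 + 2x^2 + 3x - 3.
The coefficient of x^2 is 2.

2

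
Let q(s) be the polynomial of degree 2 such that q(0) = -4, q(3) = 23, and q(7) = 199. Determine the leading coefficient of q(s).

5

Write q(s) = as^2 + bs + c. Substituting each data point gives a linear system:
  c = -4
  9a + 3b + c = 23
  49a + 7b + c = 199
Solving the system yields a = 5, b = -6, c = -4.
So q(s) = 5s² - 6s - 4.
The leading coefficient is 5.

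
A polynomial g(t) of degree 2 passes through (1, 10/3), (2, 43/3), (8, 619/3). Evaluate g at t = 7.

478/3

Using the Lagrange interpolation formula with nodes 1, 2, 8:
  L_0(t) = (t - 2)(t - 8) / 7
  L_1(t) = (t - 1)(t - 8) / -6
  L_2(t) = (t - 1)(t - 2) / 42
Then g(t) = 10/3·L_0(t) + 43/3·L_1(t) + 619/3·L_2(t).
Expanding and collecting terms gives g(t) = 3t^2 + 2t - 5/3.
Evaluating at t = 7: g(7) = 478/3.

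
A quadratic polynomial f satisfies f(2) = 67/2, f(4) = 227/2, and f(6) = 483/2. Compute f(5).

Write f(t) = at^2 + bt + c. Substituting each data point gives a linear system:
  4a + 2b + c = 67/2
  16a + 4b + c = 227/2
  36a + 6b + c = 483/2
Solving the system yields a = 6, b = 4, c = 3/2.
So f(t) = 6t² + 4t + 3/2.
Then f(5) = 343/2.

343/2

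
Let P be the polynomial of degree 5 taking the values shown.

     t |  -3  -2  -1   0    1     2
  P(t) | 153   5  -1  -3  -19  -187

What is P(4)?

-3571

Write P(t) = at^5 + bt^4 + ct^3 + dt^2 + et + k. Substituting each data point gives a linear system:
  -243a + 81b - 27c + 9d - 3e + k = 153
  -32a + 16b - 8c + 4d - 2e + k = 5
  -a + b - c + d - e + k = -1
  k = -3
  a + b + c + d + e + k = -19
  32a + 16b + 8c + 4d + 2e + k = -187
Solving the system yields a = -2, b = -5, c = -3, d = -2, e = -4, k = -3.
So P(t) = -2t⁵ - 5t⁴ - 3t³ - 2t² - 4t - 3.
Then P(4) = -3571.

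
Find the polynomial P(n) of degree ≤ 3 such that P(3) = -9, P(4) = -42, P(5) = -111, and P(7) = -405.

P(n) = -2n^3 + 6n^2 - n - 6

Using the Lagrange interpolation formula with nodes 3, 4, 5, 7:
  L_0(n) = (n - 4)(n - 5)(n - 7) / -8
  L_1(n) = (n - 3)(n - 5)(n - 7) / 3
  L_2(n) = (n - 3)(n - 4)(n - 7) / -4
  L_3(n) = (n - 3)(n - 4)(n - 5) / 24
Then P(n) = -9·L_0(n) - 42·L_1(n) - 111·L_2(n) - 405·L_3(n).
Expanding and collecting terms gives P(n) = -2n³ + 6n² - n - 6.
Check: P(5) = -111. ✓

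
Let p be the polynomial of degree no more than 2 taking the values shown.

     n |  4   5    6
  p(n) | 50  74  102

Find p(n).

p(n) = 2n^2 + 6n - 6

Using the Lagrange interpolation formula with nodes 4, 5, 6:
  L_0(n) = (n - 5)(n - 6) / 2
  L_1(n) = (n - 4)(n - 6) / -1
  L_2(n) = (n - 4)(n - 5) / 2
Then p(n) = 50·L_0(n) + 74·L_1(n) + 102·L_2(n).
Expanding and collecting terms gives p(n) = 2n² + 6n - 6.
Check: p(4) = 50. ✓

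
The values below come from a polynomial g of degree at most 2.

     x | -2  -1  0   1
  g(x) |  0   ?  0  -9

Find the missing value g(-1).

The 3 known points determine the degree-2 polynomial uniquely.
Write g(x) = ax^2 + bx + c. Substituting each data point gives a linear system:
  4a - 2b + c = 0
  c = 0
  a + b + c = -9
Solving the system yields a = -3, b = -6, c = 0.
So g(x) = -3x^2 - 6x.
Then g(-1) = 3.

3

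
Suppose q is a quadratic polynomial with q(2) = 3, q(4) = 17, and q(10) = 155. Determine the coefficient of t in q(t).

Write q(t) = at^2 + bt + c. Substituting each data point gives a linear system:
  4a + 2b + c = 3
  16a + 4b + c = 17
  100a + 10b + c = 155
Solving the system yields a = 2, b = -5, c = 5.
So q(t) = 2t^2 - 5t + 5.
The coefficient of t is -5.

-5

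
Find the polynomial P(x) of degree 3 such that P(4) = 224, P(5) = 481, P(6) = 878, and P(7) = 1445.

P(x) = 5x^3 - 5x^2 - 3x - 4

Write P(x) = ax^3 + bx^2 + cx + d. Substituting each data point gives a linear system:
  64a + 16b + 4c + d = 224
  125a + 25b + 5c + d = 481
  216a + 36b + 6c + d = 878
  343a + 49b + 7c + d = 1445
Solving the system yields a = 5, b = -5, c = -3, d = -4.
So P(x) = 5x^3 - 5x^2 - 3x - 4.
Check: P(7) = 1445. ✓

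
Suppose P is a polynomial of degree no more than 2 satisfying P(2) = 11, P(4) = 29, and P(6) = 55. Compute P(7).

71

Forward differences of the values at t = 2, 4, 6:
  P  : 11  29  55
  Δ  : 18  26
  Δ^2: 8
The second differences are constant, confirming degree 2.
Interpolating (Newton forward form) and evaluating at t = 7 gives P(7) = 71.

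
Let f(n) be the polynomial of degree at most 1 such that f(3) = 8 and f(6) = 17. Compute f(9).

26

Write f(n) = an + b. Substituting each data point gives a linear system:
  3a + b = 8
  6a + b = 17
Solving the system yields a = 3, b = -1.
So f(n) = 3n - 1.
Then f(9) = 26.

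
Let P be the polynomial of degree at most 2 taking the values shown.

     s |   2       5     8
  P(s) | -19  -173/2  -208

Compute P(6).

Write P(s) = as^2 + bs + c. Substituting each data point gives a linear system:
  4a + 2b + c = -19
  25a + 5b + c = -173/2
  64a + 8b + c = -208
Solving the system yields a = -3, b = -3/2, c = -4.
So P(s) = -3s^2 - (3/2)s - 4.
Then P(6) = -121.

-121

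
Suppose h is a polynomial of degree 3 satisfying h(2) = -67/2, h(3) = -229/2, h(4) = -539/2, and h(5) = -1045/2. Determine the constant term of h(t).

5/2

Write h(t) = at^3 + bt^2 + ct + d. Substituting each data point gives a linear system:
  8a + 4b + 2c + d = -67/2
  27a + 9b + 3c + d = -229/2
  64a + 16b + 4c + d = -539/2
  125a + 25b + 5c + d = -1045/2
Solving the system yields a = -4, b = -1, c = 0, d = 5/2.
So h(t) = -4t^3 - t^2 + 5/2.
The constant term is 5/2.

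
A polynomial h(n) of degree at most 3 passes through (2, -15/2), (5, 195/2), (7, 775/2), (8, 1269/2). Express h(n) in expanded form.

Using the Lagrange interpolation formula with nodes 2, 5, 7, 8:
  L_0(n) = (n - 5)(n - 7)(n - 8) / -90
  L_1(n) = (n - 2)(n - 7)(n - 8) / 18
  L_2(n) = (n - 2)(n - 5)(n - 8) / -10
  L_3(n) = (n - 2)(n - 5)(n - 7) / 18
Then h(n) = -15/2·L_0(n) + 195/2·L_1(n) + 775/2·L_2(n) + 1269/2·L_3(n).
Expanding and collecting terms gives h(n) = 2n^3 - 6n^2 - n + 5/2.
Check: h(8) = 1269/2. ✓

h(n) = 2n^3 - 6n^2 - n + 5/2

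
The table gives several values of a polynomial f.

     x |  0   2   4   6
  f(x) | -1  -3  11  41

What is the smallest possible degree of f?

Forward differences of the values at x = 0, 2, 4, 6:
  f  : -1  -3  11  41
  Δ  : -2  14  30
  Δ^2: 16  16
  Δ^3: 0
The second differences are constant (16) and nonzero, while all higher differences vanish, so the minimal degree is 2.

2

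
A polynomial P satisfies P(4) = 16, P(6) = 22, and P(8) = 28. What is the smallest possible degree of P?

Forward differences of the values at u = 4, 6, 8:
  P  : 16  22  28
  Δ  : 6  6
  Δ^2: 0
The first differences are constant (6) and nonzero, while all higher differences vanish, so the minimal degree is 1.

1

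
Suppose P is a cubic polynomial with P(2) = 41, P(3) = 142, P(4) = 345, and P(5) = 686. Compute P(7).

1926

Forward differences of the values at n = 2, 3, 4, 5:
  P  : 41  142  345  686
  Δ  : 101  203  341
  Δ^2: 102  138
  Δ^3: 36
The third differences are constant, confirming degree 3.
Interpolating (Newton forward form) and evaluating at n = 7 gives P(7) = 1926.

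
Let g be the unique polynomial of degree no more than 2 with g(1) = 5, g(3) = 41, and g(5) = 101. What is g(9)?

293

Write g(n) = an^2 + bn + c. Substituting each data point gives a linear system:
  a + b + c = 5
  9a + 3b + c = 41
  25a + 5b + c = 101
Solving the system yields a = 3, b = 6, c = -4.
So g(n) = 3n^2 + 6n - 4.
Then g(9) = 293.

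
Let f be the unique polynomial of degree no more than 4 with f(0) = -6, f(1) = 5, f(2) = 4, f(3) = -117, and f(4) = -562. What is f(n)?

Write f(n) = an^4 + bn^3 + cn^2 + dn + e. Substituting each data point gives a linear system:
  e = -6
  a + b + c + d + e = 5
  16a + 8b + 4c + 2d + e = 4
  81a + 27b + 9c + 3d + e = -117
  256a + 64b + 16c + 4d + e = -562
Solving the system yields a = -4, b = 6, c = 4, d = 5, e = -6.
So f(n) = -4n^4 + 6n^3 + 4n^2 + 5n - 6.
Check: f(0) = -6. ✓

f(n) = -4n^4 + 6n^3 + 4n^2 + 5n - 6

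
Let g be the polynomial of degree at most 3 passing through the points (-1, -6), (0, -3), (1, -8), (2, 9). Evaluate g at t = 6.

Write g(t) = at^3 + bt^2 + ct + d. Substituting each data point gives a linear system:
  -a + b - c + d = -6
  d = -3
  a + b + c + d = -8
  8a + 4b + 2c + d = 9
Solving the system yields a = 5, b = -4, c = -6, d = -3.
So g(t) = 5t^3 - 4t^2 - 6t - 3.
Then g(6) = 897.

897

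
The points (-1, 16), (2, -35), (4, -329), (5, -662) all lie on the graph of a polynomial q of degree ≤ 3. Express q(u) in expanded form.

Using the Lagrange interpolation formula with nodes -1, 2, 4, 5:
  L_0(u) = (u - 2)(u - 4)(u - 5) / -90
  L_1(u) = (u + 1)(u - 4)(u - 5) / 18
  L_2(u) = (u + 1)(u - 2)(u - 5) / -10
  L_3(u) = (u + 1)(u - 2)(u - 4) / 18
Then q(u) = 16·L_0(u) - 35·L_1(u) - 329·L_2(u) - 662·L_3(u).
Expanding and collecting terms gives q(u) = -6u^3 + 4u^2 - 3u + 3.
Check: q(4) = -329. ✓

q(u) = -6u^3 + 4u^2 - 3u + 3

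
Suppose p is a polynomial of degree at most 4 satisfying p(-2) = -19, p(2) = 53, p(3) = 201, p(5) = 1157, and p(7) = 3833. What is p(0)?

Using the Lagrange interpolation formula with nodes -2, 2, 3, 5, 7:
  L_0(x) = (x - 2)(x - 3)(x - 5)(x - 7) / 1260
  L_1(x) = (x + 2)(x - 3)(x - 5)(x - 7) / -60
  L_2(x) = (x + 2)(x - 2)(x - 5)(x - 7) / 40
  L_3(x) = (x + 2)(x - 2)(x - 3)(x - 7) / -84
  L_4(x) = (x + 2)(x - 2)(x - 3)(x - 5) / 360
Then p(x) = -19·L_0(x) + 53·L_1(x) + 201·L_2(x) + 1157·L_3(x) + 3833·L_4(x).
Expanding and collecting terms gives p(x) = x^4 + 4x^3 + x^2 + 2x - 3.
Evaluating at x = 0: p(0) = -3.

-3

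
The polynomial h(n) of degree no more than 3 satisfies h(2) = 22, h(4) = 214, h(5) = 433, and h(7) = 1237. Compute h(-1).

-11

Using the Lagrange interpolation formula with nodes 2, 4, 5, 7:
  L_0(n) = (n - 4)(n - 5)(n - 7) / -30
  L_1(n) = (n - 2)(n - 5)(n - 7) / 6
  L_2(n) = (n - 2)(n - 4)(n - 7) / -6
  L_3(n) = (n - 2)(n - 4)(n - 5) / 30
Then h(n) = 22·L_0(n) + 214·L_1(n) + 433·L_2(n) + 1237·L_3(n).
Expanding and collecting terms gives h(n) = 4n³ - 3n² + 2n - 2.
Evaluating at n = -1: h(-1) = -11.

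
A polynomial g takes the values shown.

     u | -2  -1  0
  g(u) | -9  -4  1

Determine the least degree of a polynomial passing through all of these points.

Forward differences of the values at u = -2, -1, 0:
  g  : -9  -4  1
  Δ  : 5  5
  Δ^2: 0
The first differences are constant (5) and nonzero, while all higher differences vanish, so the minimal degree is 1.

1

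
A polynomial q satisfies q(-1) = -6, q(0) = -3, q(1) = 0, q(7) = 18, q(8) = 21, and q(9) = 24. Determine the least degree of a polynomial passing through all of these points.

Divided differences on the nodes -1, 0, 1, 7, 8, 9:
  order 0: -6  -3  0  18  21  24
  order 1: 3  3  3  3  3
  order 2: 0  0  0  0
  order 3: 0  0  0
  order 4: 0  0
  order 5: 0
The order-1 divided differences are all 3 (nonzero) and every higher order vanishes, so the data lies on a polynomial of degree exactly 1.

1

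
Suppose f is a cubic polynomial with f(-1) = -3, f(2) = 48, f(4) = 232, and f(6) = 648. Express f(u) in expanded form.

Write f(u) = au^3 + bu^2 + cu + d. Substituting each data point gives a linear system:
  -a + b - c + d = -3
  8a + 4b + 2c + d = 48
  64a + 16b + 4c + d = 232
  216a + 36b + 6c + d = 648
Solving the system yields a = 2, b = 5, c = 6, d = 0.
So f(u) = 2u^3 + 5u^2 + 6u.
Check: f(2) = 48. ✓

f(u) = 2u^3 + 5u^2 + 6u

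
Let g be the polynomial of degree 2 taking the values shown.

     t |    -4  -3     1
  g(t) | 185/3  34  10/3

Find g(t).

Write g(t) = at^2 + bt + c. Substituting each data point gives a linear system:
  16a - 4b + c = 185/3
  9a - 3b + c = 34
  a + b + c = 10/3
Solving the system yields a = 4, b = 1/3, c = -1.
So g(t) = 4t² + (1/3)t - 1.
Check: g(-4) = 185/3. ✓

g(t) = 4t^2 + (1/3)t - 1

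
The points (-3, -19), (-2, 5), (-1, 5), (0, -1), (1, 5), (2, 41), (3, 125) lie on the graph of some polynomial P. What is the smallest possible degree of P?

3

Forward differences of the values at u = -3, -2, -1, 0, 1, 2, 3:
  P  : -19  5  5  -1  5  41  125
  Δ  : 24  0  -6  6  36  84
  Δ^2: -24  -6  12  30  48
  Δ^3: 18  18  18  18
  Δ^4: 0  0  0
  Δ^5: 0  0
  Δ^6: 0
The third differences are constant (18) and nonzero, while all higher differences vanish, so the minimal degree is 3.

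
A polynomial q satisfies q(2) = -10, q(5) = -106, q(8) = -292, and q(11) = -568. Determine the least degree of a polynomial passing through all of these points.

2

Forward differences of the values at t = 2, 5, 8, 11:
  q  : -10  -106  -292  -568
  Δ  : -96  -186  -276
  Δ^2: -90  -90
  Δ^3: 0
The second differences are constant (-90) and nonzero, while all higher differences vanish, so the minimal degree is 2.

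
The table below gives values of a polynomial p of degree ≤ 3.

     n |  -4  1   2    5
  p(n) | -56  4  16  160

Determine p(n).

p(n) = n^3 + n^2 + 2n

Write p(n) = an^3 + bn^2 + cn + d. Substituting each data point gives a linear system:
  -64a + 16b - 4c + d = -56
  a + b + c + d = 4
  8a + 4b + 2c + d = 16
  125a + 25b + 5c + d = 160
Solving the system yields a = 1, b = 1, c = 2, d = 0.
So p(n) = n^3 + n^2 + 2n.
Check: p(5) = 160. ✓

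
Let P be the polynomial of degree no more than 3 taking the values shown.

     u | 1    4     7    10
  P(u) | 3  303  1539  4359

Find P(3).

Forward differences of the values at u = 1, 4, 7, 10:
  P  : 3  303  1539  4359
  Δ  : 300  1236  2820
  Δ^2: 936  1584
  Δ^3: 648
The third differences are constant, confirming degree 3.
Interpolating (Newton forward form) and evaluating at u = 3 gives P(3) = 131.

131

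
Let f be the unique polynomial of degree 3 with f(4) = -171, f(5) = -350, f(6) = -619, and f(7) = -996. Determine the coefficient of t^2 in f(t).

Write f(t) = at^3 + bt^2 + ct + d. Substituting each data point gives a linear system:
  64a + 16b + 4c + d = -171
  125a + 25b + 5c + d = -350
  216a + 36b + 6c + d = -619
  343a + 49b + 7c + d = -996
Solving the system yields a = -3, b = 0, c = 4, d = 5.
So f(t) = -3t^3 + 4t + 5.
The coefficient of t^2 is 0.

0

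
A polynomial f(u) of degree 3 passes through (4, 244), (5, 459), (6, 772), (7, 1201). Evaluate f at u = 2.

36

Write f(u) = au^3 + bu^2 + cu + d. Substituting each data point gives a linear system:
  64a + 16b + 4c + d = 244
  125a + 25b + 5c + d = 459
  216a + 36b + 6c + d = 772
  343a + 49b + 7c + d = 1201
Solving the system yields a = 3, b = 4, c = -4, d = 4.
So f(u) = 3u³ + 4u² - 4u + 4.
Then f(2) = 36.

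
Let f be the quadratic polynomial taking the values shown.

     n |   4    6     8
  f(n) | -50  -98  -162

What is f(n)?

f(n) = -2n^2 - 4n - 2

Write f(n) = an^2 + bn + c. Substituting each data point gives a linear system:
  16a + 4b + c = -50
  36a + 6b + c = -98
  64a + 8b + c = -162
Solving the system yields a = -2, b = -4, c = -2.
So f(n) = -2n^2 - 4n - 2.
Check: f(4) = -50. ✓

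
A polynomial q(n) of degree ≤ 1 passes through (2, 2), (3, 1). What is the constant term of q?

Write q(n) = an + b. Substituting each data point gives a linear system:
  2a + b = 2
  3a + b = 1
Solving the system yields a = -1, b = 4.
So q(n) = -n + 4.
The constant term is 4.

4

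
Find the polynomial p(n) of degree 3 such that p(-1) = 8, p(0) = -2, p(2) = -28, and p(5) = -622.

p(n) = -6n^3 + 5n^2 + n - 2

Using the Lagrange interpolation formula with nodes -1, 0, 2, 5:
  L_0(n) = n(n - 2)(n - 5) / -18
  L_1(n) = (n + 1)(n - 2)(n - 5) / 10
  L_2(n) = (n + 1)n(n - 5) / -18
  L_3(n) = (n + 1)n(n - 2) / 90
Then p(n) = 8·L_0(n) - 2·L_1(n) - 28·L_2(n) - 622·L_3(n).
Expanding and collecting terms gives p(n) = -6n³ + 5n² + n - 2.
Check: p(2) = -28. ✓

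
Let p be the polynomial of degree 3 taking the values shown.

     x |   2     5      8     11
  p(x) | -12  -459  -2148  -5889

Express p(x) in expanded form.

p(x) = -5x^3 + 6x^2 + 4x - 4

Write p(x) = ax^3 + bx^2 + cx + d. Substituting each data point gives a linear system:
  8a + 4b + 2c + d = -12
  125a + 25b + 5c + d = -459
  512a + 64b + 8c + d = -2148
  1331a + 121b + 11c + d = -5889
Solving the system yields a = -5, b = 6, c = 4, d = -4.
So p(x) = -5x³ + 6x² + 4x - 4.
Check: p(11) = -5889. ✓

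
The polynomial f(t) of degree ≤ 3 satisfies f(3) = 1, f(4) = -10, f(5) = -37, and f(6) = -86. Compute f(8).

-274

Write f(t) = at^3 + bt^2 + ct + d. Substituting each data point gives a linear system:
  27a + 9b + 3c + d = 1
  64a + 16b + 4c + d = -10
  125a + 25b + 5c + d = -37
  216a + 36b + 6c + d = -86
Solving the system yields a = -1, b = 4, c = -2, d = -2.
So f(t) = -t^3 + 4t^2 - 2t - 2.
Then f(8) = -274.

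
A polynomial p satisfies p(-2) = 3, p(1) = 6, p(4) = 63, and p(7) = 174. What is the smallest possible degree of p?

Forward differences of the values at u = -2, 1, 4, 7:
  p  : 3  6  63  174
  Δ  : 3  57  111
  Δ^2: 54  54
  Δ^3: 0
The second differences are constant (54) and nonzero, while all higher differences vanish, so the minimal degree is 2.

2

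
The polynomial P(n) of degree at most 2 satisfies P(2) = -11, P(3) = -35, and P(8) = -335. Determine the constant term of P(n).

1

Write P(n) = an^2 + bn + c. Substituting each data point gives a linear system:
  4a + 2b + c = -11
  9a + 3b + c = -35
  64a + 8b + c = -335
Solving the system yields a = -6, b = 6, c = 1.
So P(n) = -6n² + 6n + 1.
The constant term is 1.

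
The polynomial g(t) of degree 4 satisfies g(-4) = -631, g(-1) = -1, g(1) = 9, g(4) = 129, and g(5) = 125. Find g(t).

Write g(t) = at^4 + bt^3 + ct^2 + dt + e. Substituting each data point gives a linear system:
  256a - 64b + 16c - 4d + e = -631
  a - b + c - d + e = -1
  a + b + c + d + e = 9
  256a + 64b + 16c + 4d + e = 129
  625a + 125b + 25c + 5d + e = 125
Solving the system yields a = -1, b = 6, c = 0, d = -1, e = 5.
So g(t) = -t^4 + 6t^3 - t + 5.
Check: g(-1) = -1. ✓

g(t) = -t^4 + 6t^3 - t + 5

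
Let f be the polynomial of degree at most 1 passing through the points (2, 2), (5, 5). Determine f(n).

f(n) = n

Using the Lagrange interpolation formula with nodes 2, 5:
  L_0(n) = (n - 5) / -3
  L_1(n) = (n - 2) / 3
Then f(n) = 2·L_0(n) + 5·L_1(n).
Expanding and collecting terms gives f(n) = n.
Check: f(5) = 5. ✓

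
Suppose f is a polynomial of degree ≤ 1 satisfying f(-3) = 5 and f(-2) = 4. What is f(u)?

Using the Lagrange interpolation formula with nodes -3, -2:
  L_0(u) = (u + 2) / -1
  L_1(u) = (u + 3) / 1
Then f(u) = 5·L_0(u) + 4·L_1(u).
Expanding and collecting terms gives f(u) = -u + 2.
Check: f(-2) = 4. ✓

f(u) = -u + 2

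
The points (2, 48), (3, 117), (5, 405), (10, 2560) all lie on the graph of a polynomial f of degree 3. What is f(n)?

Using the Lagrange interpolation formula with nodes 2, 3, 5, 10:
  L_0(n) = (n - 3)(n - 5)(n - 10) / -24
  L_1(n) = (n - 2)(n - 5)(n - 10) / 14
  L_2(n) = (n - 2)(n - 3)(n - 10) / -30
  L_3(n) = (n - 2)(n - 3)(n - 5) / 280
Then f(n) = 48·L_0(n) + 117·L_1(n) + 405·L_2(n) + 2560·L_3(n).
Expanding and collecting terms gives f(n) = 2n^3 + 5n^2 + 6n.
Check: f(5) = 405. ✓

f(n) = 2n^3 + 5n^2 + 6n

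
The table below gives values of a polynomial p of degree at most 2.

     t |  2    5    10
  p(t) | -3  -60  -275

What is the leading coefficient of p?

Write p(t) = at^2 + bt + c. Substituting each data point gives a linear system:
  4a + 2b + c = -3
  25a + 5b + c = -60
  100a + 10b + c = -275
Solving the system yields a = -3, b = 2, c = 5.
So p(t) = -3t^2 + 2t + 5.
The leading coefficient is -3.

-3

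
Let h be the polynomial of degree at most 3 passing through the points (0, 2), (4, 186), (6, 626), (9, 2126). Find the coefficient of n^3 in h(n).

3

Write h(n) = an^3 + bn^2 + cn + d. Substituting each data point gives a linear system:
  d = 2
  64a + 16b + 4c + d = 186
  216a + 36b + 6c + d = 626
  729a + 81b + 9c + d = 2126
Solving the system yields a = 3, b = -1, c = 2, d = 2.
So h(n) = 3n^3 - n^2 + 2n + 2.
The leading coefficient is 3.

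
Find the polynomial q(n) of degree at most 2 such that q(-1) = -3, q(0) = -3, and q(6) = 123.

q(n) = 3n^2 + 3n - 3

Write q(n) = an^2 + bn + c. Substituting each data point gives a linear system:
  a - b + c = -3
  c = -3
  36a + 6b + c = 123
Solving the system yields a = 3, b = 3, c = -3.
So q(n) = 3n² + 3n - 3.
Check: q(0) = -3. ✓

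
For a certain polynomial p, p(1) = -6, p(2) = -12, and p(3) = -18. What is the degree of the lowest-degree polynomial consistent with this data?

1

Forward differences of the values at t = 1, 2, 3:
  p  : -6  -12  -18
  Δ  : -6  -6
  Δ^2: 0
The first differences are constant (-6) and nonzero, while all higher differences vanish, so the minimal degree is 1.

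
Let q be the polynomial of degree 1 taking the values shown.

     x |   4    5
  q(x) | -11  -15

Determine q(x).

Using the Lagrange interpolation formula with nodes 4, 5:
  L_0(x) = (x - 5) / -1
  L_1(x) = (x - 4) / 1
Then q(x) = -11·L_0(x) - 15·L_1(x).
Expanding and collecting terms gives q(x) = -4x + 5.
Check: q(4) = -11. ✓

q(x) = -4x + 5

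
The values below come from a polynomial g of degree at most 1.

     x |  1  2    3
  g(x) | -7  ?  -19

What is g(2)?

On equispaced nodes a degree-1 polynomial has vanishing second forward difference, so
  g(1) - 2·g(2) + g(3) = 0.
Substituting the known values and solving for g(2):
  -2·g(2) = 26
  g(2) = -13.

-13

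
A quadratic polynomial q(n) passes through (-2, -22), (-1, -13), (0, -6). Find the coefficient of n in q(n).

6

Write q(n) = an^2 + bn + c. Substituting each data point gives a linear system:
  4a - 2b + c = -22
  a - b + c = -13
  c = -6
Solving the system yields a = -1, b = 6, c = -6.
So q(n) = -n^2 + 6n - 6.
The coefficient of n is 6.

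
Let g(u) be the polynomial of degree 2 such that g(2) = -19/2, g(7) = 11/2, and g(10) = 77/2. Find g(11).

107/2

Write g(u) = au^2 + bu + c. Substituting each data point gives a linear system:
  4a + 2b + c = -19/2
  49a + 7b + c = 11/2
  100a + 10b + c = 77/2
Solving the system yields a = 1, b = -6, c = -3/2.
So g(u) = u² - 6u - 3/2.
Then g(11) = 107/2.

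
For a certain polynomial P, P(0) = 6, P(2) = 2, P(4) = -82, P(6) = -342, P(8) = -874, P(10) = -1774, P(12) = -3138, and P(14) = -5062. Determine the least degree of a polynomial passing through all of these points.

3

Forward differences of the values at n = 0, 2, 4, 6, 8, 10, 12, 14:
  P  : 6  2  -82  -342  -874  -1774  -3138  -5062
  Δ  : -4  -84  -260  -532  -900  -1364  -1924
  Δ^2: -80  -176  -272  -368  -464  -560
  Δ^3: -96  -96  -96  -96  -96
  Δ^4: 0  0  0  0
  Δ^5: 0  0  0
  Δ^6: 0  0
  Δ^7: 0
The third differences are constant (-96) and nonzero, while all higher differences vanish, so the minimal degree is 3.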